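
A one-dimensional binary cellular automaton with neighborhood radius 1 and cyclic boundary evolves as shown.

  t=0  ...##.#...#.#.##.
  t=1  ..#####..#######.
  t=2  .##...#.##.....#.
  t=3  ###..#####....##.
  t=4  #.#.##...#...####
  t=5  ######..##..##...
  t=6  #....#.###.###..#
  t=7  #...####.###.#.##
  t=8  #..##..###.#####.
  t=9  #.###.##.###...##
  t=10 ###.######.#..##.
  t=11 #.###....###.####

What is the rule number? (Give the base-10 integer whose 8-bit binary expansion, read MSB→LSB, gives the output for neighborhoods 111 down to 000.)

110

  ### -> .   bit 7 = 0  t=1,i=3
  ##. -> #   bit 6 = 1  t=0,i=4
  #.# -> #   bit 5 = 1  t=0,i=5
  #.. -> .   bit 4 = 0  t=0,i=7
  .## -> #   bit 3 = 1  t=0,i=3
  .#. -> #   bit 2 = 1  t=0,i=6
  ..# -> #   bit 1 = 1  t=0,i=2
  ... -> .   bit 0 = 0  t=0,i=0
  bits 01101110 = 110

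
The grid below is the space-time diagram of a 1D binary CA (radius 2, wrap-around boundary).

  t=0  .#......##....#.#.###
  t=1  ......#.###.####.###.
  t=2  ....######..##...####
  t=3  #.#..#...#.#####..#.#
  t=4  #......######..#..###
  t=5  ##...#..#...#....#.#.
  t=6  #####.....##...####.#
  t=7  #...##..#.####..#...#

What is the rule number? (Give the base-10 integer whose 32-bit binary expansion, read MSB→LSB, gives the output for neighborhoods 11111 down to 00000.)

298515558

  [31] ##### => .  t=2,i=6
  [30] ####. => .  t=1,i=14
  [29] ###.# => .  t=0,i=20
  [28] ###.. => #  t=1,i=19
  [27] ##.## => .  t=1,i=11
  [26] ##.#. => .  t=0,i=0
  [25] ##..# => .  t=2,i=10
  [24] ##... => #  t=0,i=10
  [23] #.### => #  t=0,i=18
  [22] #.##. => #  t=3,i=20
  [21] #.#.# => .  t=0,i=16
  [20] #.#.. => .  t=0,i=1
  [19] #..## => #  t=2,i=11
  [18] #..#. => .  t=3,i=4
  [17] #...# => #  t=2,i=15
  [16] #.... => .  t=0,i=3
  [15] .#### => #  t=1,i=13
  [14] .###. => #  t=0,i=19
  [13] .##.# => #  t=3,i=0
  [12] .##.. => #  t=0,i=9
  [11] .#.## => #  t=0,i=17
  [10] .#.#. => #  t=0,i=15
  [9] .#..# => .  t=3,i=3
  [8] .#... => .  t=0,i=2
  [7] ..### => .  t=2,i=4
  [6] ..##. => #  t=0,i=8
  [5] ..#.# => #  t=0,i=14
  [4] ..#.. => .  t=3,i=5
  [3] ...## => .  t=0,i=7
  [2] ...#. => #  t=0,i=13
  [1] ....# => #  t=0,i=6
  [0] ..... => .  t=0,i=4
  bits 00010001110010101111110001100110 = 298515558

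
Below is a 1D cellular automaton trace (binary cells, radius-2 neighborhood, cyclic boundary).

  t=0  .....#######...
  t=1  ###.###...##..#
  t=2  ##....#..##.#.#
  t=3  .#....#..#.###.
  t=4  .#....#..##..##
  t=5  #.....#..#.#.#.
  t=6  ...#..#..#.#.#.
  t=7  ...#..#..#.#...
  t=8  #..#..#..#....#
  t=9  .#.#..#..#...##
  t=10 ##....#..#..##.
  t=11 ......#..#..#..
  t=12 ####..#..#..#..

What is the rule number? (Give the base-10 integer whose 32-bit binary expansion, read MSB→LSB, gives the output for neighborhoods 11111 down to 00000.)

1444972793

  [31] ##### => .  t=0,i=7
  [30] ####. => #  t=0,i=10
  [29] ###.# => .  t=1,i=2
  [28] ###.. => #  t=0,i=11
  [27] ##.## => .  t=1,i=3
  [26] ##.#. => #  t=2,i=11
  [25] ##..# => #  t=1,i=12
  [24] ##... => .  t=0,i=12
  [23] #.### => .  t=1,i=4
  [22] #.##. => .  t=10,i=0
  [21] #.#.# => #  t=2,i=12
  [20] #.#.. => .  t=4,i=1
  [19] #..## => .  t=1,i=13
  [18] #..#. => .  t=3,i=0
  [17] #...# => .  t=1,i=8
  [16] #.... => .  t=0,i=13
  [15] .#### => #  t=0,i=6
  [14] .###. => .  t=1,i=5
  [13] .##.# => .  t=2,i=10
  [12] .##.. => .  t=1,i=11
  [11] .#.## => #  t=2,i=13
  [10] .#.#. => .  t=5,i=10
  [9] .#..# => .  t=2,i=7
  [8] .#... => .  t=3,i=2
  [7] ..### => #  t=0,i=5
  [6] ..##. => #  t=1,i=10
  [5] ..#.# => #  t=3,i=9
  [4] ..#.. => #  t=2,i=6
  [3] ...## => #  t=0,i=4
  [2] ...#. => .  t=2,i=5
  [1] ....# => .  t=0,i=3
  [0] ..... => #  t=0,i=0
  bits 01010110001000001000100011111001 = 1444972793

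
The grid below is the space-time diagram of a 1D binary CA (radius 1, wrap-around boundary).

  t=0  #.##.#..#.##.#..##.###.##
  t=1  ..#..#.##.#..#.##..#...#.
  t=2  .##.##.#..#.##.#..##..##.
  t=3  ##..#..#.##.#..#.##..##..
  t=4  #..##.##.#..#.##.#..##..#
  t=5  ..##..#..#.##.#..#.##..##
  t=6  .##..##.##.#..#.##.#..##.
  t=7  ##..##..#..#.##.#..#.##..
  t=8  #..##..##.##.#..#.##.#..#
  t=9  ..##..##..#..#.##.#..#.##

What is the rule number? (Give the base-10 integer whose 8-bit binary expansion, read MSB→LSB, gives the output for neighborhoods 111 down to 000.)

  nb ###: next=.  (t=0,i=20, bit7=0)
  nb ##.: next=.  (t=0,i=0, bit6=0)
  nb #.#: next=.  (t=0,i=1, bit5=0)
  nb #..: next=.  (t=0,i=6, bit4=0)
  nb .##: next=#  (t=0,i=2, bit3=1)
  nb .#.: next=#  (t=0,i=5, bit2=1)
  nb ..#: next=#  (t=0,i=7, bit1=1)
  nb ...: next=.  (t=1,i=0, bit0=0)
  bits 00001110 = 14

14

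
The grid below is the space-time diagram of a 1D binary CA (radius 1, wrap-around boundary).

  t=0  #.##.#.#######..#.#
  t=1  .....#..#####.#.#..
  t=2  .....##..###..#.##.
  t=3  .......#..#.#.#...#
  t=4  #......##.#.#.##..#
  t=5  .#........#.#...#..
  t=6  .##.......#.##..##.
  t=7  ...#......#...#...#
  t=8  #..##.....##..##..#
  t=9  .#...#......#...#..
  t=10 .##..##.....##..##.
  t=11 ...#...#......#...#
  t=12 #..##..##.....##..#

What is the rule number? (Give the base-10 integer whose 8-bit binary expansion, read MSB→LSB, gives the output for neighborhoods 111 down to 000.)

148

  ###|#  b7=1 t=0,i=8
  ##.|.  b6=0 t=0,i=0
  #.#|.  b5=0 t=0,i=1
  #..|#  b4=1 t=0,i=14
  .##|.  b3=0 t=0,i=2
  .#.|#  b2=1 t=0,i=5
  ..#|.  b1=0 t=0,i=15
  ...|.  b0=0 t=1,i=0
  bits 10010100 = 148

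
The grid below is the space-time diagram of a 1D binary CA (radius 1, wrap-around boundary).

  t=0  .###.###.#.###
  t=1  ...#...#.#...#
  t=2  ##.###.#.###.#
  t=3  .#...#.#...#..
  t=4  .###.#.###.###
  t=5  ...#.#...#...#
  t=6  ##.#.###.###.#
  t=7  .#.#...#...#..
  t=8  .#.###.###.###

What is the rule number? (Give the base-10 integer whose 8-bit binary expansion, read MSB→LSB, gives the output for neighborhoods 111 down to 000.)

  ###|.  b7=0 t=0,i=2
  ##.|#  b6=1 t=0,i=3
  #.#|.  b5=0 t=0,i=0
  #..|#  b4=1 t=1,i=0
  .##|.  b3=0 t=0,i=1
  .#.|#  b2=1 t=0,i=9
  ..#|.  b1=0 t=1,i=2
  ...|#  b0=1 t=1,i=1
  bits 01010101 = 85

85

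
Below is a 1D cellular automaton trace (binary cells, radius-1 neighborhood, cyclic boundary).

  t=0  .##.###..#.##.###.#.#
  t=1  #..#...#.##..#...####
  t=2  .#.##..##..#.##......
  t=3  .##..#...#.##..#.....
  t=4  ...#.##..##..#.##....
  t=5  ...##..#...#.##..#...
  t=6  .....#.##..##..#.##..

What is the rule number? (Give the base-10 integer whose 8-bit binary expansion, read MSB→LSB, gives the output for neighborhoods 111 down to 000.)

52

  ### -> .   bit 7 = 0  t=0,i=5
  ##. -> .   bit 6 = 0  t=0,i=2
  #.# -> #   bit 5 = 1  t=0,i=0
  #.. -> #   bit 4 = 1  t=0,i=7
  .## -> .   bit 3 = 0  t=0,i=1
  .#. -> #   bit 2 = 1  t=0,i=9
  ..# -> .   bit 1 = 0  t=0,i=8
  ... -> .   bit 0 = 0  t=1,i=5
  bits 00110100 = 52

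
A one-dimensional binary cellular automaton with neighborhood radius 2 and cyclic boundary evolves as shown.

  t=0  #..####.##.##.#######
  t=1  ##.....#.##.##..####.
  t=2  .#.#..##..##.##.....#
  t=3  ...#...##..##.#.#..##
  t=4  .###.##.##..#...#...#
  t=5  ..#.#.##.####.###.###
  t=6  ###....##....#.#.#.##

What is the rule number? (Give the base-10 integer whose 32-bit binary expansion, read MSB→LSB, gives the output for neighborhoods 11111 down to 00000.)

  [31] ##### => #  t=0,i=16
  [30] ####. => .  t=0,i=5
  [29] ###.# => .  t=0,i=6
  [28] ###.. => #  t=0,i=0
  [27] ##.## => #  t=0,i=7
  [26] ##.#. => .  t=3,i=13
  [25] ##..# => #  t=0,i=1
  [24] ##... => .  t=1,i=2
  [23] #.### => .  t=0,i=14
  [22] #.##. => .  t=0,i=8
  [21] #.#.# => .  t=2,i=1
  [20] #.#.. => #  t=2,i=3
  [19] #..## => .  t=0,i=2
  [18] #..#. => #  t=4,i=11
  [17] #...# => #  t=3,i=1
  [16] #.... => #  t=1,i=3
  [15] .#### => .  t=0,i=4
  [14] .###. => #  t=4,i=2
  [13] .##.# => #  t=0,i=9
  [12] .##.. => #  t=1,i=1
  [11] .#.## => .  t=1,i=8
  [10] .#.#. => .  t=2,i=0
  [9] .#..# => .  t=2,i=4
  [8] .#... => .  t=3,i=4
  [7] ..### => .  t=0,i=3
  [6] ..##. => .  t=2,i=6
  [5] ..#.# => #  t=1,i=7
  [4] ..#.. => #  t=3,i=3
  [3] ...## => #  t=3,i=6
  [2] ...#. => #  t=1,i=6
  [1] ....# => .  t=1,i=5
  [0] ..... => .  t=1,i=4
  bits 10011010000101110111000000111100 = 2585227324

2585227324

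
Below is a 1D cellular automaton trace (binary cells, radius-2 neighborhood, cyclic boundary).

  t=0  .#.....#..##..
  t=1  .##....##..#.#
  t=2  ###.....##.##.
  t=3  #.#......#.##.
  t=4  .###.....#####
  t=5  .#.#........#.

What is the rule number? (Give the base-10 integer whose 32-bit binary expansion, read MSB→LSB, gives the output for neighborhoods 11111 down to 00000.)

1456619312

  [31] ##### => .  t=4,i=11
  [30] ####. => #  t=4,i=12
  [29] ###.# => .  t=4,i=13
  [28] ###.. => #  t=2,i=2
  [27] ##.## => .  t=2,i=10
  [26] ##.#. => #  t=3,i=13
  [25] ##..# => #  t=1,i=9
  [24] ##... => .  t=0,i=12
  [23] #.### => #  t=2,i=0
  [22] #.##. => #  t=1,i=1
  [21] #.#.# => .  t=1,i=13
  [20] #.#.. => #  t=3,i=2
  [19] #..## => .  t=0,i=9
  [18] #..#. => .  t=1,i=10
  [17] #...# => #  t=0,i=13
  [16] #.... => .  t=0,i=3
  [15] .#### => .  t=4,i=10
  [14] .###. => .  t=2,i=1
  [13] .##.# => #  t=2,i=9
  [12] .##.. => #  t=0,i=11
  [11] .#.## => #  t=1,i=0
  [10] .#.#. => #  t=1,i=12
  [9] .#..# => #  t=0,i=8
  [8] .#... => #  t=0,i=2
  [7] ..### => .  t=4,i=9
  [6] ..##. => .  t=0,i=10
  [5] ..#.# => #  t=1,i=11
  [4] ..#.. => #  t=0,i=1
  [3] ...## => .  t=1,i=6
  [2] ...#. => .  t=0,i=0
  [1] ....# => .  t=0,i=5
  [0] ..... => .  t=0,i=4
  bits 01010110110100100011111100110000 = 1456619312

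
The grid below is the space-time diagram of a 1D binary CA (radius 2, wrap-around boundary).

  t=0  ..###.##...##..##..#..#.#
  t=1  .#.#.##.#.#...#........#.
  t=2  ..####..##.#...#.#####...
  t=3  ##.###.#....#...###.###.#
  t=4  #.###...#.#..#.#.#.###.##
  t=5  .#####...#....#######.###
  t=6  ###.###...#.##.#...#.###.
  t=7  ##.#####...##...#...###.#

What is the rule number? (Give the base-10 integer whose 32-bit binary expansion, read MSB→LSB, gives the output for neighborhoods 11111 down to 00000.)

1508429067

  #####|.  b31=0 t=2,i=19
  ####.|#  b30=1 t=2,i=4
  ###.#|.  b29=0 t=0,i=4
  ###..|#  b28=1 t=2,i=5
  ##.##|#  b27=1 t=0,i=5
  ##.#.|.  b26=0 t=1,i=7
  ##..#|.  b25=0 t=0,i=13
  ##...|#  b24=1 t=0,i=8
  #.###|#  b23=1 t=2,i=17
  #.##.|#  b22=1 t=0,i=6
  #.#.#|#  b21=1 t=1,i=3
  #.#..|.  b20=0 t=0,i=24
  #..##|#  b19=1 t=0,i=1
  #..#.|.  b18=0 t=0,i=18
  #...#|.  b17=0 t=0,i=9
  #....|.  b16=0 t=1,i=16
  .####|#  b15=1 t=2,i=3
  .###.|#  b14=1 t=0,i=3
  .##.#|.  b13=0 t=1,i=6
  .##..|.  b12=0 t=0,i=7
  .#.##|#  b11=1 t=1,i=4
  .#.#.|#  b10=1 t=0,i=23
  .#..#|.  b9=0 t=0,i=0
  .#...|#  b8=1 t=1,i=11
  ..###|.  b7=0 t=0,i=2
  ..##.|.  b6=0 t=0,i=11
  ..#.#|.  b5=0 t=0,i=22
  ..#..|.  b4=0 t=0,i=19
  ...##|#  b3=1 t=0,i=10
  ...#.|.  b2=0 t=1,i=13
  ....#|#  b1=1 t=1,i=21
  .....|#  b0=1 t=1,i=17
  bits 01011001111010001100110100001011 = 1508429067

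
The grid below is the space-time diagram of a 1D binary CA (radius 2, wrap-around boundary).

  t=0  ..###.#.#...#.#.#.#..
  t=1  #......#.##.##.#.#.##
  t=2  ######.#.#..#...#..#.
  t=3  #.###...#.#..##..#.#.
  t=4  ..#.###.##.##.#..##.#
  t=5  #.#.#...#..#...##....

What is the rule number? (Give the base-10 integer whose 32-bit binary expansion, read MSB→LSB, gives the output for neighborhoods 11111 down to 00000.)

3519747875

  nb #####: next=#  (t=2,i=2, bit31=1)
  nb ####.: next=#  (t=2,i=4, bit30=1)
  nb ###.#: next=.  (t=0,i=4, bit29=0)
  nb ###..: next=#  (t=1,i=0, bit28=1)
  nb ##.##: next=.  (t=1,i=11, bit27=0)
  nb ##.#.: next=.  (t=0,i=5, bit26=0)
  nb ##..#: next=.  (t=3,i=15, bit25=0)
  nb ##...: next=#  (t=1,i=1, bit24=1)
  nb #.###: next=#  (t=1,i=19, bit23=1)
  nb #.##.: next=#  (t=1,i=9, bit22=1)
  nb #.#.#: next=.  (t=0,i=6, bit21=0)
  nb #.#..: next=.  (t=0,i=8, bit20=0)
  nb #..##: next=#  (t=3,i=12, bit19=1)
  nb #..#.: next=.  (t=2,i=11, bit18=0)
  nb #...#: next=#  (t=0,i=10, bit17=1)
  nb #....: next=#  (t=0,i=20, bit16=1)
  nb .####: next=.  (t=2,i=1, bit15=0)
  nb .###.: next=.  (t=0,i=3, bit14=0)
  nb .##.#: next=.  (t=1,i=10, bit13=0)
  nb .##..: next=#  (t=3,i=14, bit12=1)
  nb .#.##: next=.  (t=1,i=8, bit11=0)
  nb .#.#.: next=#  (t=0,i=7, bit10=1)
  nb .#..#: next=#  (t=2,i=10, bit9=1)
  nb .#...: next=#  (t=0,i=9, bit8=1)
  nb ..###: next=.  (t=0,i=2, bit7=0)
  nb ..##.: next=.  (t=3,i=13, bit6=0)
  nb ..#.#: next=#  (t=0,i=12, bit5=1)
  nb ..#..: next=.  (t=2,i=12, bit4=0)
  nb ...##: next=.  (t=0,i=1, bit3=0)
  nb ...#.: next=.  (t=0,i=11, bit2=0)
  nb ....#: next=#  (t=0,i=0, bit1=1)
  nb .....: next=#  (t=1,i=3, bit0=1)
  bits 11010001110010110001011100100011 = 3519747875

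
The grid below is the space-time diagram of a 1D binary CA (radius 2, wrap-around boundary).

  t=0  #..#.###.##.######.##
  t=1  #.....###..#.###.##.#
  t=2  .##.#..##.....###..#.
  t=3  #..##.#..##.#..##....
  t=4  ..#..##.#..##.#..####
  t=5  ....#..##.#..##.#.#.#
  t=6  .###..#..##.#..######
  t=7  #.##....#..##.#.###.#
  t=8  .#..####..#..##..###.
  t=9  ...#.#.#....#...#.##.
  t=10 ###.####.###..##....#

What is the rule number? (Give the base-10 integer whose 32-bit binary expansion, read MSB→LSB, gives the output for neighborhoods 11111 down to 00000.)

  [31] ##### => #  t=0,i=14
  [30] ####. => .  t=0,i=16
  [29] ###.# => #  t=0,i=7
  [28] ###.. => #  t=0,i=0
  [27] ##.## => #  t=0,i=8
  [26] ##.#. => #  t=2,i=3
  [25] ##..# => .  t=0,i=1
  [24] ##... => #  t=1,i=1
  [23] #.### => .  t=0,i=5
  [22] #.##. => .  t=0,i=9
  [21] #.#.# => #  t=5,i=16
  [20] #.#.. => #  t=2,i=4
  [19] #..## => #  t=2,i=0
  [18] #..#. => .  t=0,i=2
  [17] #...# => #  t=9,i=14
  [16] #.... => #  t=1,i=2
  [15] .#### => #  t=0,i=13
  [14] .###. => #  t=0,i=6
  [13] .##.# => .  t=0,i=10
  [12] .##.. => .  t=1,i=0
  [11] .#.## => .  t=0,i=4
  [10] .#.#. => #  t=5,i=17
  [9] .#..# => .  t=2,i=5
  [8] .#... => .  t=5,i=0
  [7] ..### => .  t=1,i=6
  [6] ..##. => .  t=2,i=1
  [5] ..#.# => .  t=0,i=3
  [4] ..#.. => .  t=2,i=19
  [3] ...## => .  t=1,i=5
  [2] ...#. => #  t=3,i=20
  [1] ....# => #  t=1,i=4
  [0] ..... => .  t=1,i=3
  bits 10111101001110111100010000000110 = 3174810630

3174810630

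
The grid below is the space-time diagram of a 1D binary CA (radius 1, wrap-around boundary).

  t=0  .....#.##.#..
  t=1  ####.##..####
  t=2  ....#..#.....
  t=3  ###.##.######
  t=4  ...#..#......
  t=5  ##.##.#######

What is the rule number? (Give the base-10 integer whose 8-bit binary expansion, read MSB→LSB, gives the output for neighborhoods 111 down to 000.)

  ### -> .   bit 7 = 0  t=1,i=0
  ##. -> .   bit 6 = 0  t=0,i=8
  #.# -> #   bit 5 = 1  t=0,i=6
  #.. -> #   bit 4 = 1  t=0,i=11
  .## -> .   bit 3 = 0  t=0,i=7
  .#. -> #   bit 2 = 1  t=0,i=5
  ..# -> .   bit 1 = 0  t=0,i=4
  ... -> #   bit 0 = 1  t=0,i=0
  bits 00110101 = 53

53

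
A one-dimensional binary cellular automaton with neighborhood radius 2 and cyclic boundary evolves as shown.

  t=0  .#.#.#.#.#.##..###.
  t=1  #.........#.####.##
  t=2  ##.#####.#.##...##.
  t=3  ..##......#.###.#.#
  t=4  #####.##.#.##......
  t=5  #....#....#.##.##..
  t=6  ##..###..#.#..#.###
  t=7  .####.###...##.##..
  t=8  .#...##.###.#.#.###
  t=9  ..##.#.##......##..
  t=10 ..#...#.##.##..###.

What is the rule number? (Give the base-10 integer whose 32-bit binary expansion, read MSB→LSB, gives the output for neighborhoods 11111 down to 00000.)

462298069

  ##### -> .   bit 31 = 0  t=2,i=5
  ####. -> .   bit 30 = 0  t=1,i=14
  ###.# -> .   bit 29 = 0  t=1,i=15
  ###.. -> #   bit 28 = 1  t=0,i=17
  ##.## -> #   bit 27 = 1  t=1,i=16
  ##.#. -> .   bit 26 = 0  t=2,i=8
  ##..# -> #   bit 25 = 1  t=0,i=13
  ##... -> #   bit 24 = 1  t=1,i=1
  #.### -> #   bit 23 = 1  t=1,i=12
  #.##. -> .   bit 22 = 0  t=0,i=11
  #.#.# -> .   bit 21 = 0  t=0,i=3
  #.#.. -> .   bit 20 = 0  t=3,i=18
  #..## -> #   bit 19 = 1  t=0,i=14
  #..#. -> #   bit 18 = 1  t=0,i=0
  #...# -> #   bit 17 = 1  t=2,i=14
  #.... -> .   bit 16 = 0  t=1,i=2
  .#### -> .   bit 15 = 0  t=1,i=13
  .###. -> .   bit 14 = 0  t=0,i=16
  .##.# -> .   bit 13 = 0  t=2,i=1
  .##.. -> #   bit 12 = 1  t=0,i=12
  .#.## -> #   bit 11 = 1  t=0,i=10
  .#.#. -> .   bit 10 = 0  t=0,i=2
  .#..# -> #   bit 9 = 1  t=3,i=0
  .#... -> #   bit 8 = 1  t=5,i=1
  ..### -> #   bit 7 = 1  t=0,i=15
  ..##. -> #   bit 6 = 1  t=2,i=16
  ..#.# -> .   bit 5 = 0  t=0,i=1
  ..#.. -> #   bit 4 = 1  t=5,i=0
  ...## -> .   bit 3 = 0  t=2,i=15
  ...#. -> #   bit 2 = 1  t=1,i=9
  ....# -> .   bit 1 = 0  t=1,i=8
  ..... -> #   bit 0 = 1  t=1,i=3
  bits 00011011100011100001101111010101 = 462298069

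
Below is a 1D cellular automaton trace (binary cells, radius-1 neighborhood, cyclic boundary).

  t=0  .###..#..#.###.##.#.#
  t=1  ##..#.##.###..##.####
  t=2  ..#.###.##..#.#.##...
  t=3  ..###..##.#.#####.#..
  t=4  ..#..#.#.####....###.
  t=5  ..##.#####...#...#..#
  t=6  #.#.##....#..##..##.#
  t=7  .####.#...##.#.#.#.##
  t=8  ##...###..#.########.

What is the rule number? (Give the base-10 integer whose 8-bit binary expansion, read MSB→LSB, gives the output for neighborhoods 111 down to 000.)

  nb ###: next=.  (t=0,i=2, bit7=0)
  nb ##.: next=.  (t=0,i=3, bit6=0)
  nb #.#: next=#  (t=0,i=0, bit5=1)
  nb #..: next=#  (t=0,i=4, bit4=1)
  nb .##: next=#  (t=0,i=1, bit3=1)
  nb .#.: next=#  (t=0,i=6, bit2=1)
  nb ..#: next=.  (t=0,i=5, bit1=0)
  nb ...: next=.  (t=2,i=0, bit0=0)
  bits 00111100 = 60

60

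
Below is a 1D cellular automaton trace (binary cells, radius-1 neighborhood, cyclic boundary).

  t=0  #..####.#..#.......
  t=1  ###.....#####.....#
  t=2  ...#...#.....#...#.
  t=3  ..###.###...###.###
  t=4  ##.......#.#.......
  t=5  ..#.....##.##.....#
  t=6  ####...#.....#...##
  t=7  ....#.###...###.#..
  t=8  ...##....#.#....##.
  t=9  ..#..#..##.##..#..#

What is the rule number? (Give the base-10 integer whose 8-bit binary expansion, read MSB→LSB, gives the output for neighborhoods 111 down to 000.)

22

  ###|.  b7=0 t=0,i=4
  ##.|.  b6=0 t=0,i=6
  #.#|.  b5=0 t=0,i=7
  #..|#  b4=1 t=0,i=1
  .##|.  b3=0 t=0,i=3
  .#.|#  b2=1 t=0,i=0
  ..#|#  b1=1 t=0,i=2
  ...|.  b0=0 t=0,i=13
  bits 00010110 = 22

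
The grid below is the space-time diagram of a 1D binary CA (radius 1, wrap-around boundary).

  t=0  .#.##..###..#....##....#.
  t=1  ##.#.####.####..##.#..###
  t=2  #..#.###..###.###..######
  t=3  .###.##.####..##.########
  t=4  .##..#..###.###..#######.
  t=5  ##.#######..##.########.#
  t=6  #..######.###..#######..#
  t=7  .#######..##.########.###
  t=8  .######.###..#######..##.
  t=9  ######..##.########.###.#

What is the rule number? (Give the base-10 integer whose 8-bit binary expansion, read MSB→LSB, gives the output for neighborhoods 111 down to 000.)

158

  ###|#  b7=1 t=0,i=8
  ##.|.  b6=0 t=0,i=4
  #.#|.  b5=0 t=0,i=2
  #..|#  b4=1 t=0,i=5
  .##|#  b3=1 t=0,i=3
  .#.|#  b2=1 t=0,i=1
  ..#|#  b1=1 t=0,i=0
  ...|.  b0=0 t=0,i=14
  bits 10011110 = 158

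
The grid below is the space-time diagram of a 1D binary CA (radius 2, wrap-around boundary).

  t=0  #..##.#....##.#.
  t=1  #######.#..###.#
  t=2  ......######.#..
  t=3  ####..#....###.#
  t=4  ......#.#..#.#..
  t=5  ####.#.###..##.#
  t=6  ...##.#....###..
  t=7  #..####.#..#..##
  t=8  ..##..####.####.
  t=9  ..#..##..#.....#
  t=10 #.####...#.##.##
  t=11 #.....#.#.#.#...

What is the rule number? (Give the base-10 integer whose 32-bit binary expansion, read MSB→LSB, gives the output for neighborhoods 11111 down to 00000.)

  [31] ##### => .  t=1,i=1
  [30] ####. => .  t=1,i=5
  [29] ###.# => #  t=1,i=6
  [28] ###.. => .  t=3,i=3
  [27] ##.## => .  t=1,i=14
  [26] ##.#. => #  t=0,i=5
  [25] ##..# => .  t=3,i=4
  [24] ##... => #  t=6,i=14
  [23] #.### => .  t=1,i=15
  [22] #.##. => .  t=10,i=11
  [21] #.#.# => .  t=0,i=14
  [20] #.#.. => #  t=0,i=0
  [19] #..## => #  t=0,i=2
  [18] #..#. => .  t=3,i=5
  [17] #...# => .  t=8,i=0
  [16] #.... => #  t=0,i=8
  [15] .#### => .  t=1,i=0
  [14] .###. => .  t=1,i=12
  [13] .##.# => #  t=0,i=4
  [12] .##.. => .  t=8,i=3
  [11] .#.## => #  t=5,i=6
  [10] .#.#. => #  t=0,i=15
  [9] .#..# => #  t=0,i=1
  [8] .#... => .  t=0,i=7
  [7] ..### => #  t=1,i=11
  [6] ..##. => #  t=0,i=3
  [5] ..#.# => .  t=4,i=6
  [4] ..#.. => #  t=3,i=6
  [3] ...## => .  t=0,i=10
  [2] ...#. => #  t=4,i=5
  [1] ....# => .  t=0,i=9
  [0] ..... => #  t=2,i=0
  bits 00100101000110010010111011010101 = 622407381

622407381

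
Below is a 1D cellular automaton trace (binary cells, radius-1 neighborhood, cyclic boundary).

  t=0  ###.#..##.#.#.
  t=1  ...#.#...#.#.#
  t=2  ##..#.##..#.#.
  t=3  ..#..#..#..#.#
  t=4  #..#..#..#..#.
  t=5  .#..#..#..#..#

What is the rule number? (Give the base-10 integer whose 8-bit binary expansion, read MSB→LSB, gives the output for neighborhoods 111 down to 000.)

49

  nb ###: next=.  (t=0,i=1, bit7=0)
  nb ##.: next=.  (t=0,i=2, bit6=0)
  nb #.#: next=#  (t=0,i=3, bit5=1)
  nb #..: next=#  (t=0,i=5, bit4=1)
  nb .##: next=.  (t=0,i=0, bit3=0)
  nb .#.: next=.  (t=0,i=4, bit2=0)
  nb ..#: next=.  (t=0,i=6, bit1=0)
  nb ...: next=#  (t=1,i=1, bit0=1)
  bits 00110001 = 49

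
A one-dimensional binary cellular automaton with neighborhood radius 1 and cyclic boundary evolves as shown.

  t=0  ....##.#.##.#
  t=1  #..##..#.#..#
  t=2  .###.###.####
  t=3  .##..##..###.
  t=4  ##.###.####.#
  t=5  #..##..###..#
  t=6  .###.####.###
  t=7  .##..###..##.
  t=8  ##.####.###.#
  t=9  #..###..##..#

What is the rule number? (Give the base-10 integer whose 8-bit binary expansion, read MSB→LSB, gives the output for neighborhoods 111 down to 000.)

  [7] ### => #  t=2,i=2
  [6] ##. => .  t=0,i=5
  [5] #.# => .  t=0,i=6
  [4] #.. => #  t=0,i=0
  [3] .## => #  t=0,i=4
  [2] .#. => #  t=0,i=7
  [1] ..# => #  t=0,i=3
  [0] ... => .  t=0,i=1
  bits 10011110 = 158

158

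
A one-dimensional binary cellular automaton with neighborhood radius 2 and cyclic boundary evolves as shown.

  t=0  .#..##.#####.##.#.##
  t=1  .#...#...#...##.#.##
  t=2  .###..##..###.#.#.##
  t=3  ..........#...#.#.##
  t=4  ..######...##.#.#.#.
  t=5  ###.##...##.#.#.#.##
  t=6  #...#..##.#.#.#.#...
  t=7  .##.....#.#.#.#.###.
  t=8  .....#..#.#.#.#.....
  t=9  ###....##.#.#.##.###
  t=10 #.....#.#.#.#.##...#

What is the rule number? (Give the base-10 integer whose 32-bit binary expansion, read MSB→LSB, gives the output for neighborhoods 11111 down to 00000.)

2155225513

  nb #####: next=#  (t=0,i=9, bit31=1)
  nb ####.: next=.  (t=0,i=10, bit30=0)
  nb ###.#: next=.  (t=0,i=11, bit29=0)
  nb ###..: next=.  (t=2,i=3, bit28=0)
  nb ##.##: next=.  (t=0,i=6, bit27=0)
  nb ##.#.: next=.  (t=0,i=0, bit26=0)
  nb ##..#: next=.  (t=2,i=4, bit25=0)
  nb ##...: next=.  (t=3,i=0, bit24=0)
  nb #.###: next=.  (t=0,i=7, bit23=0)
  nb #.##.: next=#  (t=0,i=13, bit22=1)
  nb #.#.#: next=#  (t=0,i=16, bit21=1)
  nb #.#..: next=#  (t=0,i=1, bit20=1)
  nb #..##: next=.  (t=0,i=3, bit19=0)
  nb #..#.: next=#  (t=8,i=7, bit18=1)
  nb #...#: next=#  (t=1,i=3, bit17=1)
  nb #....: next=.  (t=3,i=1, bit16=0)
  nb .####: next=.  (t=0,i=8, bit15=0)
  nb .###.: next=.  (t=2,i=2, bit14=0)
  nb .##.#: next=#  (t=0,i=5, bit13=1)
  nb .##..: next=.  (t=2,i=7, bit12=0)
  nb .#.##: next=.  (t=0,i=17, bit11=0)
  nb .#.#.: next=.  (t=2,i=15, bit10=0)
  nb .#..#: next=.  (t=0,i=2, bit9=0)
  nb .#...: next=#  (t=1,i=2, bit8=1)
  nb ..###: next=#  (t=2,i=10, bit7=1)
  nb ..##.: next=.  (t=0,i=4, bit6=0)
  nb ..#.#: next=#  (t=3,i=14, bit5=1)
  nb ..#..: next=.  (t=1,i=5, bit4=0)
  nb ...##: next=#  (t=1,i=12, bit3=1)
  nb ...#.: next=.  (t=1,i=4, bit2=0)
  nb ....#: next=.  (t=3,i=8, bit1=0)
  nb .....: next=#  (t=3,i=2, bit0=1)
  bits 10000000011101100010000110101001 = 2155225513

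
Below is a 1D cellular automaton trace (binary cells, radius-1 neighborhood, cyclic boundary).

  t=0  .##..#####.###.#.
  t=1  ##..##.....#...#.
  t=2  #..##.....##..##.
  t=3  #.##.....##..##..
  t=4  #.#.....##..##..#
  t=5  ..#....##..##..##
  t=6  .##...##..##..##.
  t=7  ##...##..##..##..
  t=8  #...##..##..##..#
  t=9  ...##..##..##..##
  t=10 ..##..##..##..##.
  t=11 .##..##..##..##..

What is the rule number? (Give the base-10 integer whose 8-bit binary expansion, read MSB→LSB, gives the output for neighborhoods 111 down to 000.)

  ###|.  b7=0 t=0,i=6
  ##.|.  b6=0 t=0,i=2
  #.#|.  b5=0 t=0,i=10
  #..|.  b4=0 t=0,i=3
  .##|#  b3=1 t=0,i=1
  .#.|#  b2=1 t=0,i=15
  ..#|#  b1=1 t=0,i=0
  ...|.  b0=0 t=1,i=7
  bits 00001110 = 14

14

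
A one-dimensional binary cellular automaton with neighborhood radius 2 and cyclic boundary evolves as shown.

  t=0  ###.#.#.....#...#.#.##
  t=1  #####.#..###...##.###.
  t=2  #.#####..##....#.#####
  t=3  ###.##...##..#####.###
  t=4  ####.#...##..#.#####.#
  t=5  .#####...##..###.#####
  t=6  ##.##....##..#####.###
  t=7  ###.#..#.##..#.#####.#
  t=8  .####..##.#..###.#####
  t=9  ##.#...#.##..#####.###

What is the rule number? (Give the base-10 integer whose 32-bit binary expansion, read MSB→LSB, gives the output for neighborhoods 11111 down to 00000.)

  [31] ##### => #  t=0,i=0
  [30] ####. => #  t=0,i=1
  [29] ###.# => #  t=0,i=2
  [28] ###.. => .  t=1,i=11
  [27] ##.## => #  t=1,i=17
  [26] ##.#. => #  t=0,i=3
  [25] ##..# => .  t=2,i=7
  [24] ##... => .  t=1,i=12
  [23] #.### => #  t=0,i=20
  [22] #.##. => .  t=3,i=4
  [21] #.#.# => #  t=0,i=4
  [20] #.#.. => #  t=0,i=6
  [19] #..## => .  t=1,i=8
  [18] #..#. => .  t=4,i=12
  [17] #...# => .  t=0,i=14
  [16] #.... => .  t=0,i=8
  [15] .#### => .  t=0,i=21
  [14] .###. => #  t=1,i=10
  [13] .##.# => .  t=1,i=16
  [12] .##.. => #  t=2,i=10
  [11] .#.## => #  t=0,i=19
  [10] .#.#. => .  t=0,i=5
  [9] .#..# => .  t=1,i=7
  [8] .#... => .  t=0,i=7
  [7] ..### => #  t=1,i=9
  [6] ..##. => #  t=1,i=15
  [5] ..#.# => #  t=0,i=16
  [4] ..#.. => .  t=0,i=12
  [3] ...## => .  t=1,i=14
  [2] ...#. => #  t=0,i=11
  [1] ....# => #  t=0,i=10
  [0] ..... => #  t=0,i=9
  bits 11101100101100000101100011100111 = 3970980071

3970980071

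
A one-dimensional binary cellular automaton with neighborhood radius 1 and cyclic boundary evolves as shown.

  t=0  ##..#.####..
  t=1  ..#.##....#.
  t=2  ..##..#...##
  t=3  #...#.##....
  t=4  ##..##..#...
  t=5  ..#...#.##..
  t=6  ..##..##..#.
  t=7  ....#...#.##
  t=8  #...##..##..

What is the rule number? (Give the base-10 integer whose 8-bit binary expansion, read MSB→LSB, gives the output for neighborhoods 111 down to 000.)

  ### -> .   bit 7 = 0  t=0,i=7
  ##. -> .   bit 6 = 0  t=0,i=1
  #.# -> #   bit 5 = 1  t=0,i=5
  #.. -> #   bit 4 = 1  t=0,i=2
  .## -> .   bit 3 = 0  t=0,i=0
  .#. -> #   bit 2 = 1  t=0,i=4
  ..# -> .   bit 1 = 0  t=0,i=3
  ... -> .   bit 0 = 0  t=1,i=0
  bits 00110100 = 52

52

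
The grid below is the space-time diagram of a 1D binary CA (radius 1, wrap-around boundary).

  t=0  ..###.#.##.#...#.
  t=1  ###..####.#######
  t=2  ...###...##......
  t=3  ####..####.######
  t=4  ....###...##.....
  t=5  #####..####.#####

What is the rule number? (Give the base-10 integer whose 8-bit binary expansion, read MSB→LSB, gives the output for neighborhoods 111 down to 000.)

  ###|.  b7=0 t=0,i=3
  ##.|.  b6=0 t=0,i=4
  #.#|#  b5=1 t=0,i=5
  #..|#  b4=1 t=0,i=12
  .##|#  b3=1 t=0,i=2
  .#.|#  b2=1 t=0,i=6
  ..#|#  b1=1 t=0,i=1
  ...|#  b0=1 t=0,i=0
  bits 00111111 = 63

63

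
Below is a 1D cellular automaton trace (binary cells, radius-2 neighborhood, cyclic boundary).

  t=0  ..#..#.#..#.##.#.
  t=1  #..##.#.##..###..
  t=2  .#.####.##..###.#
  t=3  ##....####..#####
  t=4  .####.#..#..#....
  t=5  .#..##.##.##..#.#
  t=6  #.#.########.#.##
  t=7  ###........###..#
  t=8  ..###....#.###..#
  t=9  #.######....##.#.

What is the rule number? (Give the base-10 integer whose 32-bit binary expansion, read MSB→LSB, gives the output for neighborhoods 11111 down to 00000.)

1030190786

  #####|.  b31=0 t=3,i=14
  ####.|.  b30=0 t=2,i=5
  ###.#|#  b29=1 t=2,i=6
  ###..|#  b28=1 t=1,i=14
  ##.##|#  b27=1 t=2,i=7
  ##.#.|#  b26=1 t=0,i=14
  ##..#|.  b25=0 t=1,i=10
  ##...|#  b24=1 t=3,i=2
  #.###|.  b23=0 t=2,i=3
  #.##.|#  b22=1 t=0,i=12
  #.#.#|#  b21=1 t=1,i=6
  #.#..|.  b20=0 t=0,i=7
  #..##|.  b19=0 t=1,i=2
  #..#.|#  b18=1 t=0,i=4
  #...#|#  b17=1 t=0,i=0
  #....|#  b16=1 t=3,i=3
  .####|.  b15=0 t=2,i=4
  .###.|#  b14=1 t=1,i=13
  .##.#|#  b13=1 t=0,i=13
  .##..|#  b12=1 t=1,i=9
  .#.##|.  b11=0 t=0,i=11
  .#.#.|#  b10=1 t=0,i=6
  .#..#|#  b9=1 t=0,i=3
  .#...|.  b8=0 t=0,i=16
  ..###|#  b7=1 t=1,i=12
  ..##.|#  b6=1 t=1,i=3
  ..#.#|.  b5=0 t=0,i=5
  ..#..|.  b4=0 t=0,i=2
  ...##|.  b3=0 t=3,i=5
  ...#.|.  b2=0 t=0,i=1
  ....#|#  b1=1 t=3,i=4
  .....|.  b0=0 t=4,i=15
  bits 00111101011001110111011011000010 = 1030190786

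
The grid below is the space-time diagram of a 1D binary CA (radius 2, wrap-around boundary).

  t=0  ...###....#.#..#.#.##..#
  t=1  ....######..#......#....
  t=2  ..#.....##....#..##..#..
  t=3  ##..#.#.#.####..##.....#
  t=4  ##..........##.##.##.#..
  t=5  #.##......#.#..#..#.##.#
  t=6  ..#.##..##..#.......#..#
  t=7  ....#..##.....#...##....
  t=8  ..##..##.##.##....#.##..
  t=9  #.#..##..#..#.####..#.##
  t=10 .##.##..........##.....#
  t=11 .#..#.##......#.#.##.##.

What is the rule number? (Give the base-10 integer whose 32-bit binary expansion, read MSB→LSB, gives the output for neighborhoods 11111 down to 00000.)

  [31] ##### => .  t=1,i=6
  [30] ####. => #  t=1,i=8
  [29] ###.# => .  t=9,i=0
  [28] ###.. => #  t=0,i=5
  [27] ##.## => .  t=4,i=14
  [26] ##.#. => #  t=4,i=20
  [25] ##..# => .  t=0,i=21
  [24] ##... => #  t=0,i=6
  [23] #.### => .  t=3,i=10
  [22] #.##. => #  t=0,i=19
  [21] #.#.# => .  t=0,i=17
  [20] #.#.. => #  t=0,i=12
  [19] #..## => #  t=2,i=16
  [18] #..#. => .  t=0,i=14
  [17] #...# => .  t=0,i=1
  [16] #.... => #  t=0,i=7
  [15] .#### => .  t=1,i=5
  [14] .###. => #  t=0,i=4
  [13] .##.# => .  t=4,i=13
  [12] .##.. => .  t=0,i=20
  [11] .#.## => .  t=0,i=18
  [10] .#.#. => .  t=0,i=11
  [9] .#..# => .  t=0,i=13
  [8] .#... => .  t=0,i=0
  [7] ..### => .  t=0,i=3
  [6] ..##. => #  t=2,i=8
  [5] ..#.# => .  t=0,i=10
  [4] ..#.. => .  t=0,i=23
  [3] ...## => .  t=0,i=2
  [2] ...#. => #  t=0,i=9
  [1] ....# => #  t=0,i=8
  [0] ..... => .  t=1,i=0
  bits 01010101010110010100000001000110 = 1431912518

1431912518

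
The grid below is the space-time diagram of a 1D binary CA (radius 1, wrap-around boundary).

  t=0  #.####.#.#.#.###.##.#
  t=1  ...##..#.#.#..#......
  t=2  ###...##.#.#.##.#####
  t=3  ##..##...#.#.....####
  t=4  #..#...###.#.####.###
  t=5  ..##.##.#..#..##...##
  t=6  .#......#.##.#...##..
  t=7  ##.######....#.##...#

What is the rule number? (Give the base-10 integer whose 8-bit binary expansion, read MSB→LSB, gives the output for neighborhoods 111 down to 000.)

  ###|#  b7=1 t=0,i=3
  ##.|.  b6=0 t=0,i=0
  #.#|.  b5=0 t=0,i=1
  #..|.  b4=0 t=1,i=5
  .##|.  b3=0 t=0,i=2
  .#.|#  b2=1 t=0,i=7
  ..#|#  b1=1 t=1,i=2
  ...|#  b0=1 t=1,i=0
  bits 10000111 = 135

135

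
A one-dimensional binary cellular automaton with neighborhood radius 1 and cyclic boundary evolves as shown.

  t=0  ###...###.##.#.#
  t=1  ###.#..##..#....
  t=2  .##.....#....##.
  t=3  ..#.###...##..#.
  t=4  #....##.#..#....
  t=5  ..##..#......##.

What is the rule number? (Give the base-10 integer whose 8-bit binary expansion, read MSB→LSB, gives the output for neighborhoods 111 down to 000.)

193

  nb ###: next=#  (t=0,i=0, bit7=1)
  nb ##.: next=#  (t=0,i=2, bit6=1)
  nb #.#: next=.  (t=0,i=9, bit5=0)
  nb #..: next=.  (t=0,i=3, bit4=0)
  nb .##: next=.  (t=0,i=6, bit3=0)
  nb .#.: next=.  (t=0,i=13, bit2=0)
  nb ..#: next=.  (t=0,i=5, bit1=0)
  nb ...: next=#  (t=0,i=4, bit0=1)
  bits 11000001 = 193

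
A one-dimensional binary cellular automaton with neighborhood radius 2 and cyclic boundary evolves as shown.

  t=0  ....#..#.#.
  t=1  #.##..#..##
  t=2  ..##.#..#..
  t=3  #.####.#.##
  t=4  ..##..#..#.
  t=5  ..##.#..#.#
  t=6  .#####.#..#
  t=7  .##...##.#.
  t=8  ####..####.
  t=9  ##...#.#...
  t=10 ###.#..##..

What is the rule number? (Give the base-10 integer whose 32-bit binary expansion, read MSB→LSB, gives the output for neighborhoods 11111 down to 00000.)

  ##### -> .   bit 31 = 0  t=6,i=3
  ####. -> .   bit 30 = 0  t=3,i=4
  ###.# -> .   bit 29 = 0  t=1,i=0
  ###.. -> .   bit 28 = 0  t=8,i=3
  ##.## -> .   bit 27 = 0  t=1,i=1
  ##.#. -> #   bit 26 = 1  t=2,i=4
  ##..# -> .   bit 25 = 0  t=1,i=4
  ##... -> #   bit 24 = 1  t=7,i=3
  #.### -> #   bit 23 = 1  t=3,i=2
  #.##. -> #   bit 22 = 1  t=1,i=2
  #.#.# -> .   bit 21 = 0  t=3,i=7
  #.#.. -> #   bit 20 = 1  t=0,i=9
  #..## -> #   bit 19 = 1  t=1,i=8
  #..#. -> #   bit 18 = 1  t=0,i=6
  #...# -> .   bit 17 = 0  t=4,i=0
  #.... -> #   bit 16 = 1  t=0,i=0
  .#### -> #   bit 15 = 1  t=3,i=3
  .###. -> .   bit 14 = 0  t=1,i=10
  .##.# -> #   bit 13 = 1  t=2,i=3
  .##.. -> #   bit 12 = 1  t=1,i=3
  .#.## -> .   bit 11 = 0  t=3,i=8
  .#.#. -> .   bit 10 = 0  t=0,i=8
  .#..# -> .   bit 9 = 0  t=0,i=5
  .#... -> #   bit 8 = 1  t=0,i=10
  ..### -> .   bit 7 = 0  t=1,i=9
  ..##. -> #   bit 6 = 1  t=2,i=2
  ..#.# -> .   bit 5 = 0  t=0,i=7
  ..#.. -> .   bit 4 = 0  t=0,i=4
  ...## -> .   bit 3 = 0  t=2,i=1
  ...#. -> #   bit 2 = 1  t=0,i=3
  ....# -> #   bit 1 = 1  t=0,i=2
  ..... -> .   bit 0 = 0  t=0,i=1
  bits 00000101110111011011000101000110 = 98414918

98414918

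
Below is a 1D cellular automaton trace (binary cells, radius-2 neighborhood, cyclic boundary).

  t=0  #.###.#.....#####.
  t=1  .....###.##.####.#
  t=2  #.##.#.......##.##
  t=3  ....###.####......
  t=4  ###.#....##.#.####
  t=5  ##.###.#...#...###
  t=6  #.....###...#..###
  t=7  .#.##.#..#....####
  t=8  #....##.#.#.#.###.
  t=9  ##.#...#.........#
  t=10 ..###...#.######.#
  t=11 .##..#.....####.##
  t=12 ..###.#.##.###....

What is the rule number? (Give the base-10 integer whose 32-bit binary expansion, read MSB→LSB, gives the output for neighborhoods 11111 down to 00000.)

3340538243

  nb #####: next=#  (t=0,i=14, bit31=1)
  nb ####.: next=#  (t=0,i=15, bit30=1)
  nb ###.#: next=.  (t=0,i=4, bit29=0)
  nb ###..: next=.  (t=3,i=11, bit28=0)
  nb ##.##: next=.  (t=1,i=8, bit27=0)
  nb ##.#.: next=#  (t=0,i=5, bit26=1)
  nb ##..#: next=#  (t=11,i=3, bit25=1)
  nb ##...: next=#  (t=3,i=12, bit24=1)
  nb #.###: next=.  (t=0,i=2, bit23=0)
  nb #.##.: next=.  (t=1,i=9, bit22=0)
  nb #.#.#: next=.  (t=0,i=0, bit21=0)
  nb #.#..: next=#  (t=0,i=6, bit20=1)
  nb #..##: next=#  (t=6,i=14, bit19=1)
  nb #..#.: next=#  (t=7,i=8, bit18=1)
  nb #...#: next=.  (t=5,i=9, bit17=0)
  nb #....: next=.  (t=0,i=8, bit16=0)
  nb .####: next=#  (t=0,i=13, bit15=1)
  nb .###.: next=.  (t=0,i=3, bit14=0)
  nb .##.#: next=.  (t=1,i=10, bit13=0)
  nb .##..: next=#  (t=11,i=2, bit12=1)
  nb .#.##: next=.  (t=0,i=1, bit11=0)
  nb .#.#.: next=.  (t=8,i=9, bit10=0)
  nb .#..#: next=.  (t=6,i=13, bit9=0)
  nb .#...: next=#  (t=0,i=7, bit8=1)
  nb ..###: next=#  (t=0,i=12, bit7=1)
  nb ..##.: next=.  (t=2,i=13, bit6=0)
  nb ..#.#: next=.  (t=10,i=8, bit5=0)
  nb ..#..: next=.  (t=5,i=11, bit4=0)
  nb ...##: next=.  (t=0,i=11, bit3=0)
  nb ...#.: next=.  (t=5,i=10, bit2=0)
  nb ....#: next=#  (t=0,i=10, bit1=1)
  nb .....: next=#  (t=0,i=9, bit0=1)
  bits 11000111000111001001000110000011 = 3340538243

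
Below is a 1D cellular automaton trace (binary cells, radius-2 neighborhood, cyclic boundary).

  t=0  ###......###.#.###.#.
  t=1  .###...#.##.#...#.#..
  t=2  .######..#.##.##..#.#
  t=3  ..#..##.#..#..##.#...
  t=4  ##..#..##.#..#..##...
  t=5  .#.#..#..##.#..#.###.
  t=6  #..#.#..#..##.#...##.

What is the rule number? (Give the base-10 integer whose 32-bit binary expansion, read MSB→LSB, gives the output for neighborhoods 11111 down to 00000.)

1432277126

  nb #####: next=.  (t=2,i=3, bit31=0)
  nb ####.: next=#  (t=2,i=5, bit30=1)
  nb ###.#: next=.  (t=0,i=11, bit29=0)
  nb ###..: next=#  (t=0,i=2, bit28=1)
  nb ##.##: next=.  (t=2,i=13, bit27=0)
  nb ##.#.: next=#  (t=0,i=12, bit26=1)
  nb ##..#: next=.  (t=2,i=7, bit25=0)
  nb ##...: next=#  (t=0,i=3, bit24=1)
  nb #.###: next=.  (t=0,i=0, bit23=0)
  nb #.##.: next=#  (t=1,i=9, bit22=1)
  nb #.#.#: next=.  (t=0,i=13, bit21=0)
  nb #.#..: next=#  (t=1,i=12, bit20=1)
  nb #..##: next=#  (t=3,i=4, bit19=1)
  nb #..#.: next=#  (t=2,i=8, bit18=1)
  nb #...#: next=#  (t=1,i=5, bit17=1)
  nb #....: next=.  (t=0,i=4, bit16=0)
  nb .####: next=#  (t=2,i=2, bit15=1)
  nb .###.: next=#  (t=0,i=1, bit14=1)
  nb .##.#: next=.  (t=1,i=10, bit13=0)
  nb .##..: next=#  (t=2,i=15, bit12=1)
  nb .#.##: next=.  (t=0,i=14, bit11=0)
  nb .#.#.: next=.  (t=1,i=17, bit10=0)
  nb .#..#: next=.  (t=3,i=3, bit9=0)
  nb .#...: next=.  (t=1,i=13, bit8=0)
  nb ..###: next=#  (t=0,i=9, bit7=1)
  nb ..##.: next=.  (t=3,i=5, bit6=0)
  nb ..#.#: next=.  (t=1,i=7, bit5=0)
  nb ..#..: next=.  (t=3,i=2, bit4=0)
  nb ...##: next=.  (t=0,i=8, bit3=0)
  nb ...#.: next=#  (t=1,i=6, bit2=1)
  nb ....#: next=#  (t=0,i=7, bit1=1)
  nb .....: next=.  (t=0,i=5, bit0=0)
  bits 01010101010111101101000010000110 = 1432277126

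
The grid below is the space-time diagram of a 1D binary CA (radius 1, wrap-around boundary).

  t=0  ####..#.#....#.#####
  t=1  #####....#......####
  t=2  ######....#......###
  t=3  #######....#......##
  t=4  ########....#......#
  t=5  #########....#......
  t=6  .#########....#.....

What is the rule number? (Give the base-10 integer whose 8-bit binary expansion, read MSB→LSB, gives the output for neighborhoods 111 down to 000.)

  nb ###: next=#  (t=0,i=0, bit7=1)
  nb ##.: next=#  (t=0,i=3, bit6=1)
  nb #.#: next=.  (t=0,i=7, bit5=0)
  nb #..: next=#  (t=0,i=4, bit4=1)
  nb .##: next=.  (t=0,i=15, bit3=0)
  nb .#.: next=.  (t=0,i=6, bit2=0)
  nb ..#: next=.  (t=0,i=5, bit1=0)
  nb ...: next=.  (t=0,i=10, bit0=0)
  bits 11010000 = 208

208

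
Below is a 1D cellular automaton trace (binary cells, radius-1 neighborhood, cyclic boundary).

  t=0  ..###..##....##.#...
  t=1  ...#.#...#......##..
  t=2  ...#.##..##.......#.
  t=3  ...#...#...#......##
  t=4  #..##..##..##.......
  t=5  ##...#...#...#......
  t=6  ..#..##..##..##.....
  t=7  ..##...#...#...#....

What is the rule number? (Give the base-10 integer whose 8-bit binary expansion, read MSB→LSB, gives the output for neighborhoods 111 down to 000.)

148

  nb ###: next=#  (t=0,i=3, bit7=1)
  nb ##.: next=.  (t=0,i=4, bit6=0)
  nb #.#: next=.  (t=0,i=15, bit5=0)
  nb #..: next=#  (t=0,i=5, bit4=1)
  nb .##: next=.  (t=0,i=2, bit3=0)
  nb .#.: next=#  (t=0,i=16, bit2=1)
  nb ..#: next=.  (t=0,i=1, bit1=0)
  nb ...: next=.  (t=0,i=0, bit0=0)
  bits 10010100 = 148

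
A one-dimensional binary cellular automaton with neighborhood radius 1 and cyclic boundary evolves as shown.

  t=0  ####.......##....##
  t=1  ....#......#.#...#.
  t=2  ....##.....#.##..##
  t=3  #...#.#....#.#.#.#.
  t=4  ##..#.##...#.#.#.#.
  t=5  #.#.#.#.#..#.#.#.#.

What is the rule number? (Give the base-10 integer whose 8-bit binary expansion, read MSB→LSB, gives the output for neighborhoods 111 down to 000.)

  ###|.  b7=0 t=0,i=0
  ##.|.  b6=0 t=0,i=3
  #.#|.  b5=0 t=1,i=12
  #..|#  b4=1 t=0,i=4
  .##|#  b3=1 t=0,i=11
  .#.|#  b2=1 t=1,i=4
  ..#|.  b1=0 t=0,i=10
  ...|.  b0=0 t=0,i=5
  bits 00011100 = 28

28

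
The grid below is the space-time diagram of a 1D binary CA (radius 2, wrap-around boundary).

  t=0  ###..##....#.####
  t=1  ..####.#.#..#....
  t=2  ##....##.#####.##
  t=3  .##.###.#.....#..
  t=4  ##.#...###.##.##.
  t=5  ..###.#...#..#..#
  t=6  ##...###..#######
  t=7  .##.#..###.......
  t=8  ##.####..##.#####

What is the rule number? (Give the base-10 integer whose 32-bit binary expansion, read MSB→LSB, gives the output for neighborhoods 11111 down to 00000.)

  ##### -> .   bit 31 = 0  t=0,i=0
  ####. -> .   bit 30 = 0  t=0,i=1
  ###.# -> .   bit 29 = 0  t=1,i=5
  ###.. -> #   bit 28 = 1  t=0,i=2
  ##.## -> #   bit 27 = 1  t=2,i=8
  ##.#. -> #   bit 26 = 1  t=1,i=6
  ##..# -> #   bit 25 = 1  t=0,i=3
  ##... -> #   bit 24 = 1  t=0,i=7
  #.### -> .   bit 23 = 0  t=0,i=13
  #.##. -> .   bit 22 = 0  t=4,i=0
  #.#.# -> #   bit 21 = 1  t=1,i=7
  #.#.. -> #   bit 20 = 1  t=1,i=9
  #..## -> #   bit 19 = 1  t=0,i=4
  #..#. -> #   bit 18 = 1  t=1,i=11
  #...# -> .   bit 17 = 0  t=3,i=16
  #.... -> .   bit 16 = 0  t=0,i=8
  .#### -> .   bit 15 = 0  t=0,i=14
  .###. -> .   bit 14 = 0  t=3,i=5
  .##.# -> .   bit 13 = 0  t=2,i=7
  .##.. -> .   bit 12 = 0  t=0,i=6
  .#.## -> #   bit 11 = 1  t=0,i=12
  .#.#. -> .   bit 10 = 0  t=1,i=8
  .#..# -> #   bit 9 = 1  t=1,i=10
  .#... -> #   bit 8 = 1  t=1,i=13
  ..### -> .   bit 7 = 0  t=1,i=2
  ..##. -> #   bit 6 = 1  t=0,i=5
  ..#.# -> .   bit 5 = 0  t=0,i=11
  ..#.. -> #   bit 4 = 1  t=1,i=12
  ...## -> #   bit 3 = 1  t=1,i=1
  ...#. -> .   bit 2 = 0  t=0,i=10
  ....# -> #   bit 1 = 1  t=0,i=9
  ..... -> #   bit 0 = 1  t=1,i=15
  bits 00011111001111000000101101011011 = 524028763

524028763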